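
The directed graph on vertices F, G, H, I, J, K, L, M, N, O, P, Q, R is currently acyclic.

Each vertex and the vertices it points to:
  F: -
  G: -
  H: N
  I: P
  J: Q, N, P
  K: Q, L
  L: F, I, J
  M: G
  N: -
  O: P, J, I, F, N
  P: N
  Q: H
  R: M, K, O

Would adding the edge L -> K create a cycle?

Adding L→K creates a cycle iff K can already reach L.
Path from K: K → L.
So K → … → L → K is a cycle.

Yes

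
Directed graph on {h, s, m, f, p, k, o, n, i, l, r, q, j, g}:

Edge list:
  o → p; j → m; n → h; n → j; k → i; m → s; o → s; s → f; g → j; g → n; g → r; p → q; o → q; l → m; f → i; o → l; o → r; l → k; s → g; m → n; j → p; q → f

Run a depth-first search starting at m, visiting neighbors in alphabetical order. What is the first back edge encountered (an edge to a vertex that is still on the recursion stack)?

DFS from m (visiting neighbors in alphabetical order); mark gray on enter, black on exit:
m gray
  n gray
    h gray
    h black
    j gray
      j→m: m is gray → back edge
First back edge: j → m.

j->m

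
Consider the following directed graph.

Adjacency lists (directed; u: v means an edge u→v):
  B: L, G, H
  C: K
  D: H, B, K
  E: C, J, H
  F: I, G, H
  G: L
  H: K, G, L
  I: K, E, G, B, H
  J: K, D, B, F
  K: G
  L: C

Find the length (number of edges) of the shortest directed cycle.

For each vertex v, BFS finds the shortest path from v back to v.
The shortest such closed walk is E → J → F → I → E, length 4.

4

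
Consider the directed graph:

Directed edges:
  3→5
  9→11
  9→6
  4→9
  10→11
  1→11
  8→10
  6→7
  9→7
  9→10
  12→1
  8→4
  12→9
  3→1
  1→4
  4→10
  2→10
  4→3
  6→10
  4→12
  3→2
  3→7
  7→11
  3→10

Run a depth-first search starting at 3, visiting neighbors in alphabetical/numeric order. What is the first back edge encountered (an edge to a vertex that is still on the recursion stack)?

4->3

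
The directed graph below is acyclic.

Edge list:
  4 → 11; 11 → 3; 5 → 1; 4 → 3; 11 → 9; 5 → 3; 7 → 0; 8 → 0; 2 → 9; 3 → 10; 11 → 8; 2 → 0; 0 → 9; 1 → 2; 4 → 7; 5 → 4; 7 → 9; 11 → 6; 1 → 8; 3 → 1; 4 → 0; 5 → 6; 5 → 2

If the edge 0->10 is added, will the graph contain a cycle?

No

Adding 0→10 creates a cycle iff 10 can already reach 0.
Explore from 10: no path reaches 0. The graph stays acyclic.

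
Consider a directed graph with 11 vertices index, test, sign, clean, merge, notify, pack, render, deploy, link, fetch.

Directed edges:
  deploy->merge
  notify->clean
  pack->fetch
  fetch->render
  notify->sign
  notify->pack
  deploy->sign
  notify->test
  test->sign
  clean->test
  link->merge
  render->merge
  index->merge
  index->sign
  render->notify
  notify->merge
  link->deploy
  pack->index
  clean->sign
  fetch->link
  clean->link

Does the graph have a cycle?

DFS with white/gray/black marking, starting from link:
link gray
  merge gray
  merge black
  deploy gray
    deploy→merge: merge black — skip
    sign gray
    sign black
  deploy black
link black
index gray
  index→sign: sign black — skip
  index→merge: merge black — skip
index black
test gray
  test→sign: sign black — skip
test black
clean gray
  clean→sign: sign black — skip
  clean→link: link black — skip
  clean→test: test black — skip
clean black
notify gray
  notify→test: test black — skip
  notify→merge: merge black — skip
  pack gray
    pack→index: index black — skip
    fetch gray
      render gray
        render→merge: merge black — skip
        render→notify: notify is gray → back edge
Back edge found, so a cycle exists: notify → pack → fetch → render → notify.

Yes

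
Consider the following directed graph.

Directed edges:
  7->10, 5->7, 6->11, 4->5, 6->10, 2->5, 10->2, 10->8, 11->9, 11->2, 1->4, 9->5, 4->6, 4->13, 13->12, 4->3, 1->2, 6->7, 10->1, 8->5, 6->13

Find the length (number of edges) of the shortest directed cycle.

For each vertex v, BFS finds the shortest path from v back to v.
The shortest such closed walk is 4 → 6 → 10 → 1 → 4, length 4.

4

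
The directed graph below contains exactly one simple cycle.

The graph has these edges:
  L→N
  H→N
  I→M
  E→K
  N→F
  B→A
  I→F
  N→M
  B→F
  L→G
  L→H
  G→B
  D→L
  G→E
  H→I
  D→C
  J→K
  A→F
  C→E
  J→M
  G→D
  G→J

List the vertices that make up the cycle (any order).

DFS with gray/black marking from D:
D gray
  C gray
    E gray
      K gray
      K black
    E black
  C black
  L gray
    N gray
      M gray
      M black
      F gray
      F black
    N black
    H gray
      H→N: N black — skip
      I gray
        I→F: F black — skip
        I→M: M black — skip
      I black
    H black
    G gray
      B gray
        A gray
          A→F: F black — skip
        A black
        B→F: F black — skip
      B black
      J gray
        J→M: M black — skip
        J→K: K black — skip
      J black
      G→D: D is gray → back edge
Back edge closes the cycle D → L → G → D; its vertices are {D, G, L}.

D, G, L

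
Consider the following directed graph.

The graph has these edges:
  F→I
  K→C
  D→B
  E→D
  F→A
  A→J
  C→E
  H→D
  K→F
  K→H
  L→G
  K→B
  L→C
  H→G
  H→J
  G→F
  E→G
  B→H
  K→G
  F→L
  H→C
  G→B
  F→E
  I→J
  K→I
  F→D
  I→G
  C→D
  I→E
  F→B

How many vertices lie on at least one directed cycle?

9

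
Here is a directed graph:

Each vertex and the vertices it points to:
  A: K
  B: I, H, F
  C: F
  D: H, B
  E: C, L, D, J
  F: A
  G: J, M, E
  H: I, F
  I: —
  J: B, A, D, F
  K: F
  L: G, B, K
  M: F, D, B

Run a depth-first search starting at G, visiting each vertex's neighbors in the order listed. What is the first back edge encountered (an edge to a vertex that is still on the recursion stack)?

DFS from G (visiting each vertex's neighbors in the order listed); mark gray on enter, black on exit:
G gray
  J gray
    B gray
      I gray
      I black
      H gray
        H→I: I black — skip
        F gray
          A gray
            K gray
              K→F: F is gray → back edge
First back edge: K → F.

K→F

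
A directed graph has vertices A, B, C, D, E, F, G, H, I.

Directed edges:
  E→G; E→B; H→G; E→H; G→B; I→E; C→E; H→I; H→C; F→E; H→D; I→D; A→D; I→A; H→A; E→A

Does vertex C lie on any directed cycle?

C is on a cycle iff C can reach itself via ≥1 edge.
C → E → H → C — yes.

Yes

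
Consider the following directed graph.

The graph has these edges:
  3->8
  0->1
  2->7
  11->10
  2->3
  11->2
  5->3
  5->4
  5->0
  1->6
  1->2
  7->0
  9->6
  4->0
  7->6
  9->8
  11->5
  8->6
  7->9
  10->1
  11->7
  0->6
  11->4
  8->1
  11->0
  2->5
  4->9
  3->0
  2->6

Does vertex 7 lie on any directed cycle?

7 is on a cycle iff 7 can reach itself via ≥1 edge.
7 → 0 → 1 → 2 → 7 — yes.

Yes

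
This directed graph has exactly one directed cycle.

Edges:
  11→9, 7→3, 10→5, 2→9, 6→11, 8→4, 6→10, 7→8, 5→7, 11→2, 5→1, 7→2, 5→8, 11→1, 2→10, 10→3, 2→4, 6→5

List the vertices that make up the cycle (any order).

2, 5, 7, 10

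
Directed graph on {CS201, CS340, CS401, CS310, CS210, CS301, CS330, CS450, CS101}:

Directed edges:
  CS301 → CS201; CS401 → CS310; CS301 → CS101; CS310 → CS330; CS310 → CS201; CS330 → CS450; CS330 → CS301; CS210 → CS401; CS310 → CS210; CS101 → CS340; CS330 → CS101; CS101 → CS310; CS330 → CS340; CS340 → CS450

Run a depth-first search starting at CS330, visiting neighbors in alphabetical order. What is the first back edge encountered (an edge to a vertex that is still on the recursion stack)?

DFS from CS330 (visiting neighbors in alphabetical order); mark gray on enter, black on exit:
CS330 gray
  CS101 gray
    CS310 gray
      CS201 gray
      CS201 black
      CS210 gray
        CS401 gray
          CS401→CS310: CS310 is gray → back edge
First back edge: CS401 → CS310.

CS401->CS310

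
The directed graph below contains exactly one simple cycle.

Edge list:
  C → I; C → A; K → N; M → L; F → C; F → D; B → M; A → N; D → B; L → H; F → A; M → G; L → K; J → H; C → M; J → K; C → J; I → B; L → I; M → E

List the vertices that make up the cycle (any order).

B, I, L, M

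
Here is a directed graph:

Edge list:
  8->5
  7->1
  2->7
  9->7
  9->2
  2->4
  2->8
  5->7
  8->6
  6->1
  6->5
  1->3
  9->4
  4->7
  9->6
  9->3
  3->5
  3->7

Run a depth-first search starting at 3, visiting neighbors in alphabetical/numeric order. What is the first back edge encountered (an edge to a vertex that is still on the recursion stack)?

DFS from 3 (visiting neighbors in alphabetical/numeric order); mark gray on enter, black on exit:
3 gray
  5 gray
    7 gray
      1 gray
        1→3: 3 is gray → back edge
First back edge: 1 → 3.

1->3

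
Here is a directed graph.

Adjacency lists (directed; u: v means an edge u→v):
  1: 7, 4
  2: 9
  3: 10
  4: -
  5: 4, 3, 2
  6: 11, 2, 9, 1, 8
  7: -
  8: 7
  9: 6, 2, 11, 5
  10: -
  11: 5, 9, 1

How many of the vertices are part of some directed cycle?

A vertex is on a directed cycle iff it belongs to a strongly connected component of size ≥ 2 (or has a self-loop).
The vertices on cycles are {2, 5, 6, 9, 11} — 5 in total.

5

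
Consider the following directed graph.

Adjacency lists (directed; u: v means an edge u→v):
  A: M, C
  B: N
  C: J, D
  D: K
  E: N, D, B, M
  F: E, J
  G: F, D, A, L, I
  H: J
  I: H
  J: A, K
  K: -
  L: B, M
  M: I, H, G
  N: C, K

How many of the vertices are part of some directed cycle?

12

A vertex is on a directed cycle iff it belongs to a strongly connected component of size ≥ 2 (or has a self-loop).
The vertices on cycles are {A, B, C, E, F, G, H, I, J, L, M, N} — 12 in total.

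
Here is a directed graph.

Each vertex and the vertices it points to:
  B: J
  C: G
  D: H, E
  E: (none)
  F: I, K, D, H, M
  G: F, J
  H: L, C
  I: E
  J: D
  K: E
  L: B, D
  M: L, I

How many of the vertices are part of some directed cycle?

9

A vertex is on a directed cycle iff it belongs to a strongly connected component of size ≥ 2 (or has a self-loop).
The vertices on cycles are {B, C, D, F, G, H, J, L, M} — 9 in total.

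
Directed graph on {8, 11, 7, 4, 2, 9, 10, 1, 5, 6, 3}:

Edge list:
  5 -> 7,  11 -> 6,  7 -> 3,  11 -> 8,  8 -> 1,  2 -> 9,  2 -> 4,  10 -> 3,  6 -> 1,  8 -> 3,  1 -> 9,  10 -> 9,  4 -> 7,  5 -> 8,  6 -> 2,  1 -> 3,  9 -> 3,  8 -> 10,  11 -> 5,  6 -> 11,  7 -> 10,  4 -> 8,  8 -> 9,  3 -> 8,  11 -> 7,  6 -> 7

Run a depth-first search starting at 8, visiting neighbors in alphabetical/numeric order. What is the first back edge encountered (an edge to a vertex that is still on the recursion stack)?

DFS from 8 (visiting neighbors in alphabetical/numeric order); mark gray on enter, black on exit:
8 gray
  1 gray
    3 gray
      3→8: 8 is gray → back edge
First back edge: 3 → 8.

3->8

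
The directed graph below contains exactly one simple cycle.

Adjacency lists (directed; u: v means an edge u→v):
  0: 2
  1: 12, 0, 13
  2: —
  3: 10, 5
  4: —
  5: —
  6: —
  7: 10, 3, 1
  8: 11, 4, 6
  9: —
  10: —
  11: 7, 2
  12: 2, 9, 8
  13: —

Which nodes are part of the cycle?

DFS with gray/black marking from 7:
7 gray
  10 gray
  10 black
  3 gray
    3→10: 10 black — skip
    5 gray
    5 black
  3 black
  1 gray
    12 gray
      2 gray
      2 black
      9 gray
      9 black
      8 gray
        11 gray
          11→7: 7 is gray → back edge
Back edge closes the cycle 7 → 1 → 12 → 8 → 11 → 7; its vertices are {1, 7, 8, 11, 12}.

1, 7, 8, 11, 12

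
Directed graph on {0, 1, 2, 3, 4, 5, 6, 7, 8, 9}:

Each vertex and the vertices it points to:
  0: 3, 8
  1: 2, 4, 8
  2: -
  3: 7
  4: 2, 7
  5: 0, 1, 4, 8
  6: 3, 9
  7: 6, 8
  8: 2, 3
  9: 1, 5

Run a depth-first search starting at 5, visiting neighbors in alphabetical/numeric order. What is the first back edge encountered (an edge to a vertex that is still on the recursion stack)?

DFS from 5 (visiting neighbors in alphabetical/numeric order); mark gray on enter, black on exit:
5 gray
  0 gray
    3 gray
      7 gray
        6 gray
          6→3: 3 is gray → back edge
First back edge: 6 → 3.

6->3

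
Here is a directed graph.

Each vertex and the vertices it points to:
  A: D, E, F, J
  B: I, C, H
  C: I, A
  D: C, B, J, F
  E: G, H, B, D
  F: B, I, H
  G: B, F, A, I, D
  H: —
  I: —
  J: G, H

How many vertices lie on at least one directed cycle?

8

A vertex is on a directed cycle iff it belongs to a strongly connected component of size ≥ 2 (or has a self-loop).
The vertices on cycles are {A, B, C, D, E, F, G, J} — 8 in total.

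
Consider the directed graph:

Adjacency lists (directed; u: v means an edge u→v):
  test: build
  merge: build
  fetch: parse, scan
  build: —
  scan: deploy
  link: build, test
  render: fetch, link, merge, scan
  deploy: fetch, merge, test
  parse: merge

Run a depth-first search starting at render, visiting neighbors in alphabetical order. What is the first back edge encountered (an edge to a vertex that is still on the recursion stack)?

DFS from render (visiting neighbors in alphabetical order); mark gray on enter, black on exit:
render gray
  fetch gray
    parse gray
      merge gray
        build gray
        build black
      merge black
    parse black
    scan gray
      deploy gray
        deploy→fetch: fetch is gray → back edge
First back edge: deploy → fetch.

deploy→fetch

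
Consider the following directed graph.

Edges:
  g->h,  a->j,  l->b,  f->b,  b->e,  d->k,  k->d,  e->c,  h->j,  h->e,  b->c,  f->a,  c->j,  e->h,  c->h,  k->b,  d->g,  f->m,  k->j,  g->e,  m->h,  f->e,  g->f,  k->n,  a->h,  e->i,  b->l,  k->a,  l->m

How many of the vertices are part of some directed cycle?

A vertex is on a directed cycle iff it belongs to a strongly connected component of size ≥ 2 (or has a self-loop).
The vertices on cycles are {b, c, d, e, h, k, l} — 7 in total.

7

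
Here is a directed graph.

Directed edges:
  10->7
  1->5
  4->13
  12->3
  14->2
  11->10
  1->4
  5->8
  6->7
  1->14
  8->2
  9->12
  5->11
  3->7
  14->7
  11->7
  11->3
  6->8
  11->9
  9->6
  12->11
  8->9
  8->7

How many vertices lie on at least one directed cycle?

A vertex is on a directed cycle iff it belongs to a strongly connected component of size ≥ 2 (or has a self-loop).
The vertices on cycles are {6, 8, 9, 11, 12} — 5 in total.

5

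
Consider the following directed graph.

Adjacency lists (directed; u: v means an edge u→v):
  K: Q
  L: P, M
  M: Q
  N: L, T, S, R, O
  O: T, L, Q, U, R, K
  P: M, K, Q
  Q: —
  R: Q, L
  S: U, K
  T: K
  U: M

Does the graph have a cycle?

No

DFS with white/gray/black marking, starting from U:
U gray
  M gray
    Q gray
    Q black
  M black
U black
K gray
  K→Q: Q black — skip
K black
L gray
  P gray
    P→M: M black — skip
    P→K: K black — skip
    P→Q: Q black — skip
  P black
  L→M: M black — skip
L black
N gray
  N→L: L black — skip
  T gray
    T→K: K black — skip
  T black
  S gray
    S→U: U black — skip
    S→K: K black — skip
  S black
  R gray
    R→Q: Q black — skip
    R→L: L black — skip
  R black
  O gray
    O→T: T black — skip
    O→L: L black — skip
    O→Q: Q black — skip
    O→U: U black — skip
    O→R: R black — skip
    O→K: K black — skip
  O black
N black
Every edge goes to a white or black vertex — no back edge, so the graph is acyclic.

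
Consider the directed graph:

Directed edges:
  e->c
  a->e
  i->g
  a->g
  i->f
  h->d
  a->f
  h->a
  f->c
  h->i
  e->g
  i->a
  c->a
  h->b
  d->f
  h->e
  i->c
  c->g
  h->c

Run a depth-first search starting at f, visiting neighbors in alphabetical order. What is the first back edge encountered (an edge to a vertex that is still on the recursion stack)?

DFS from f (visiting neighbors in alphabetical order); mark gray on enter, black on exit:
f gray
  c gray
    a gray
      e gray
        e→c: c is gray → back edge
First back edge: e → c.

e->c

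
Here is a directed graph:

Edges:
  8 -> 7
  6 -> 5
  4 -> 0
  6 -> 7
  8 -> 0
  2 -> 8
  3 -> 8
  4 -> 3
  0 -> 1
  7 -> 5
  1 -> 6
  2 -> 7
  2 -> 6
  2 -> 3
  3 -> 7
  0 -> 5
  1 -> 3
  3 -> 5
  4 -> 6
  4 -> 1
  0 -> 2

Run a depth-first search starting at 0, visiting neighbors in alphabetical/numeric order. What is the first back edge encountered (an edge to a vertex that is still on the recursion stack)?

8→0

DFS from 0 (visiting neighbors in alphabetical/numeric order); mark gray on enter, black on exit:
0 gray
  1 gray
    3 gray
      5 gray
      5 black
      7 gray
        7→5: 5 black — skip
      7 black
      8 gray
        8→0: 0 is gray → back edge
First back edge: 8 → 0.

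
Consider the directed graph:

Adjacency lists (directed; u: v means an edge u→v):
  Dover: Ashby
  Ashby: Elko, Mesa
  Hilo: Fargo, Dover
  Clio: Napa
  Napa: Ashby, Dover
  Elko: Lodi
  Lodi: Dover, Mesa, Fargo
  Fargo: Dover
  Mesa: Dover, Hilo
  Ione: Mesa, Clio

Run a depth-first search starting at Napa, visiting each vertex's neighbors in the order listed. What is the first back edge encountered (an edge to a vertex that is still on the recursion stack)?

DFS from Napa (visiting each vertex's neighbors in the order listed); mark gray on enter, black on exit:
Napa gray
  Ashby gray
    Elko gray
      Lodi gray
        Dover gray
          Dover→Ashby: Ashby is gray → back edge
First back edge: Dover → Ashby.

Dover->Ashby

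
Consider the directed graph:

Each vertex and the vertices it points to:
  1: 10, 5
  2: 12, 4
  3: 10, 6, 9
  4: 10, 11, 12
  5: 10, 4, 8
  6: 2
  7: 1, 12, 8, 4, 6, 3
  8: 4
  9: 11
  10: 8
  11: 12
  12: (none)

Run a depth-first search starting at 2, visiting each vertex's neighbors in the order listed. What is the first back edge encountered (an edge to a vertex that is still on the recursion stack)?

8->4

DFS from 2 (visiting each vertex's neighbors in the order listed); mark gray on enter, black on exit:
2 gray
  12 gray
  12 black
  4 gray
    10 gray
      8 gray
        8→4: 4 is gray → back edge
First back edge: 8 → 4.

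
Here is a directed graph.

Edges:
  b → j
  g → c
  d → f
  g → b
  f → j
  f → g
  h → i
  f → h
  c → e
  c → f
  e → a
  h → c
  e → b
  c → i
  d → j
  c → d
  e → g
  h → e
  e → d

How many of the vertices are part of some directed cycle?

A vertex is on a directed cycle iff it belongs to a strongly connected component of size ≥ 2 (or has a self-loop).
The vertices on cycles are {c, d, e, f, g, h} — 6 in total.

6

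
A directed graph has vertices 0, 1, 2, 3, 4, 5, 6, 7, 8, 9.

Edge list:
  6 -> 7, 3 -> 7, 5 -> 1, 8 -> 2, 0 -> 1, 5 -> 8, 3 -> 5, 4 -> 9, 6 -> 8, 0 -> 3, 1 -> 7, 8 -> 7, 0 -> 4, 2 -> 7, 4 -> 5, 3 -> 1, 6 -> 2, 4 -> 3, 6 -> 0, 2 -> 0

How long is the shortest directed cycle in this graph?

5

For each vertex v, BFS finds the shortest path from v back to v.
The shortest such closed walk is 2 → 0 → 4 → 5 → 8 → 2, length 5.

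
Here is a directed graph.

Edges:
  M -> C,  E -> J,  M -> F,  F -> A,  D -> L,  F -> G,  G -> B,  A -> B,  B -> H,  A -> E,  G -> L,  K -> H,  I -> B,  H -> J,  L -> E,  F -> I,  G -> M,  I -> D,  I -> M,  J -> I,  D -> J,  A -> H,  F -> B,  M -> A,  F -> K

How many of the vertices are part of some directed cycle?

A vertex is on a directed cycle iff it belongs to a strongly connected component of size ≥ 2 (or has a self-loop).
The vertices on cycles are {A, B, D, E, F, G, H, I, J, K, L, M} — 12 in total.

12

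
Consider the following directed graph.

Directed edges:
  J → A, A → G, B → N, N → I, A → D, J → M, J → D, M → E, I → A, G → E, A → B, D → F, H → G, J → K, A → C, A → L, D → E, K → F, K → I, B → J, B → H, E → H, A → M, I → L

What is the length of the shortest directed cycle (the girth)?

3

For each vertex v, BFS finds the shortest path from v back to v.
The shortest such closed walk is B → J → A → B, length 3.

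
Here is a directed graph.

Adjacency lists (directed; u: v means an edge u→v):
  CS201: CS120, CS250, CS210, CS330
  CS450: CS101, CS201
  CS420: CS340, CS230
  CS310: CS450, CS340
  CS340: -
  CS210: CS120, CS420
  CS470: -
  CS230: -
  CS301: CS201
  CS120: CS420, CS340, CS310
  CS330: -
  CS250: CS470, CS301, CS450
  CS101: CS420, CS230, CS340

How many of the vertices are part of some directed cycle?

7

A vertex is on a directed cycle iff it belongs to a strongly connected component of size ≥ 2 (or has a self-loop).
The vertices on cycles are {CS120, CS201, CS210, CS250, CS301, CS310, CS450} — 7 in total.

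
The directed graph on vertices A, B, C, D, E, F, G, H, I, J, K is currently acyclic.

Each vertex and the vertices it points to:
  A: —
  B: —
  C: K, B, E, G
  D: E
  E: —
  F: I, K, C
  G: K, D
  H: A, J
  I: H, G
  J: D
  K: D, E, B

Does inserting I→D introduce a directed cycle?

No

Adding I→D creates a cycle iff D can already reach I.
Explore from D: no path reaches I. The graph stays acyclic.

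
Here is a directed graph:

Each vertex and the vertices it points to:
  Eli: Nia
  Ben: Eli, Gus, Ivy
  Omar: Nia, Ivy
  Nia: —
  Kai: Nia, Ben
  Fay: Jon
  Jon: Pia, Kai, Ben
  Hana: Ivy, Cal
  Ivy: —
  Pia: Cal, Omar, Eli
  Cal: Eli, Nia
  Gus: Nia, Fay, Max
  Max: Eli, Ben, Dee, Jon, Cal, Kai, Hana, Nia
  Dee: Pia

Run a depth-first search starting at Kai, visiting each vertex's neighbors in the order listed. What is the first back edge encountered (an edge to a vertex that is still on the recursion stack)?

DFS from Kai (visiting each vertex's neighbors in the order listed); mark gray on enter, black on exit:
Kai gray
  Nia gray
  Nia black
  Ben gray
    Eli gray
      Eli→Nia: Nia black — skip
    Eli black
    Gus gray
      Gus→Nia: Nia black — skip
      Fay gray
        Jon gray
          Pia gray
            Cal gray
              Cal→Eli: Eli black — skip
              Cal→Nia: Nia black — skip
            Cal black
            Omar gray
              Omar→Nia: Nia black — skip
              Ivy gray
              Ivy black
            Omar black
            Pia→Eli: Eli black — skip
          Pia black
          Jon→Kai: Kai is gray → back edge
First back edge: Jon → Kai.

Jon→Kai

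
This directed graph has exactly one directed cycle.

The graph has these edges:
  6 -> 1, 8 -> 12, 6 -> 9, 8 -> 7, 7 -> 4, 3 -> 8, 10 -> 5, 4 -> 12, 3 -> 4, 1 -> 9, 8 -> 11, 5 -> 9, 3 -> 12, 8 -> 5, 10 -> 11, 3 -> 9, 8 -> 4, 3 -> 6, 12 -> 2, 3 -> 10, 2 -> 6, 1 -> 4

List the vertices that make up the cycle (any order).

1, 2, 4, 6, 12

DFS with gray/black marking from 12:
12 gray
  2 gray
    6 gray
      9 gray
      9 black
      1 gray
        4 gray
          4→12: 12 is gray → back edge
Back edge closes the cycle 12 → 2 → 6 → 1 → 4 → 12; its vertices are {1, 2, 4, 6, 12}.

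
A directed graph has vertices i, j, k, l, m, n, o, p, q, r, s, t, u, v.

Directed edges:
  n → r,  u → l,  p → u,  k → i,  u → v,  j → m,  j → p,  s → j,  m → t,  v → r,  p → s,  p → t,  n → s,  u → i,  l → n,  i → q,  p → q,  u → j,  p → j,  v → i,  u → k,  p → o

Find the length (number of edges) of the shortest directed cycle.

For each vertex v, BFS finds the shortest path from v back to v.
The shortest such closed walk is j → p → j, length 2.

2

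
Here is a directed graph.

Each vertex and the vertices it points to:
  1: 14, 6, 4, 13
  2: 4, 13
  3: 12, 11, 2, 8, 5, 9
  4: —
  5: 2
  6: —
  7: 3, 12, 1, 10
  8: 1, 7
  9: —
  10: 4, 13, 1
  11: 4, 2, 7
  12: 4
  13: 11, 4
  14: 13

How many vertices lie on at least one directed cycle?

A vertex is on a directed cycle iff it belongs to a strongly connected component of size ≥ 2 (or has a self-loop).
The vertices on cycles are {1, 2, 3, 5, 7, 8, 10, 11, 13, 14} — 10 in total.

10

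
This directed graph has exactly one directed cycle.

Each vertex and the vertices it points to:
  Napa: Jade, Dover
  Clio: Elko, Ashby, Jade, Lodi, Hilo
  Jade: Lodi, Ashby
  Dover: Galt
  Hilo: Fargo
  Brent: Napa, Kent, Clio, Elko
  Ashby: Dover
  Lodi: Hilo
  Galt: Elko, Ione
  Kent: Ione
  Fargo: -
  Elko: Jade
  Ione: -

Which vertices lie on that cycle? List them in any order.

Elko, Galt, Jade, Ashby, Dover

DFS with gray/black marking from Jade:
Jade gray
  Lodi gray
    Hilo gray
      Fargo gray
      Fargo black
    Hilo black
  Lodi black
  Ashby gray
    Dover gray
      Galt gray
        Elko gray
          Elko→Jade: Jade is gray → back edge
Back edge closes the cycle Jade → Ashby → Dover → Galt → Elko → Jade; its vertices are {Elko, Galt, Jade, Ashby, Dover}.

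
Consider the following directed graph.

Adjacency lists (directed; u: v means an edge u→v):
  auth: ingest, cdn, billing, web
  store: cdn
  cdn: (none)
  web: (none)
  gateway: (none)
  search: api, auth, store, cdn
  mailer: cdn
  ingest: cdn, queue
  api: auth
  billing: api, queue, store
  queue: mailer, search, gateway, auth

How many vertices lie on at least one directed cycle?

A vertex is on a directed cycle iff it belongs to a strongly connected component of size ≥ 2 (or has a self-loop).
The vertices on cycles are {api, auth, queue, ingest, search, billing} — 6 in total.

6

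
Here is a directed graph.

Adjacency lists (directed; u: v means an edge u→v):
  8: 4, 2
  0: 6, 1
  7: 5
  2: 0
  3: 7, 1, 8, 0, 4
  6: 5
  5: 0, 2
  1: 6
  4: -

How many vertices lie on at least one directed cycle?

5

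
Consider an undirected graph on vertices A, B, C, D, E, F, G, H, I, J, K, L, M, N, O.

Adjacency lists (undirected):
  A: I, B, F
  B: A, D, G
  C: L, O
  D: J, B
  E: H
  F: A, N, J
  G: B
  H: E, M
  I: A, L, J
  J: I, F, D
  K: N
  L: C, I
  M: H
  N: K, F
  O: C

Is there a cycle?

Yes

DFS, tracking each vertex's parent; an edge to a visited non-parent vertex closes a cycle.
Start from G:
visit G (parent –)
  visit B (parent G)
    visit A (parent B)
      visit I (parent A)
        I–A: parent, skip
        visit L (parent I)
          visit C (parent L)
            C–L: parent, skip
            visit O (parent C)
              O–C: parent, skip
          L–I: parent, skip
        visit J (parent I)
          J–I: parent, skip
          visit F (parent J)
            F–A: A visited and ≠ parent → cycle
Cycle: A – I – J – F – A.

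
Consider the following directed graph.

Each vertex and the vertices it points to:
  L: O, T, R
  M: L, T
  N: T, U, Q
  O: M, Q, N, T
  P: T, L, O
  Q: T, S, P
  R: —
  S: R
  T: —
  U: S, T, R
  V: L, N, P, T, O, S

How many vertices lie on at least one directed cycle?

A vertex is on a directed cycle iff it belongs to a strongly connected component of size ≥ 2 (or has a self-loop).
The vertices on cycles are {L, M, N, O, P, Q} — 6 in total.

6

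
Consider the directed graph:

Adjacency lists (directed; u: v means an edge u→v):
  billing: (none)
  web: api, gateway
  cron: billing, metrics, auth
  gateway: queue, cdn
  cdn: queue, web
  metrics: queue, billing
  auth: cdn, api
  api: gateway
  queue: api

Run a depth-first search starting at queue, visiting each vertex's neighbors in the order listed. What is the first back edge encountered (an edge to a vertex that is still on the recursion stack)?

DFS from queue (visiting each vertex's neighbors in the order listed); mark gray on enter, black on exit:
queue gray
  api gray
    gateway gray
      gateway→queue: queue is gray → back edge
First back edge: gateway → queue.

gateway→queue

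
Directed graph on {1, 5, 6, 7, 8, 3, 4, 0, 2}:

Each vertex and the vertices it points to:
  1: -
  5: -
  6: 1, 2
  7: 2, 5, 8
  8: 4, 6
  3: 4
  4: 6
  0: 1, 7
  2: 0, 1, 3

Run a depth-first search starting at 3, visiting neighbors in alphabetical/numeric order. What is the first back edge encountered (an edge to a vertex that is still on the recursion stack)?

DFS from 3 (visiting neighbors in alphabetical/numeric order); mark gray on enter, black on exit:
3 gray
  4 gray
    6 gray
      1 gray
      1 black
      2 gray
        0 gray
          0→1: 1 black — skip
          7 gray
            7→2: 2 is gray → back edge
First back edge: 7 → 2.

7→2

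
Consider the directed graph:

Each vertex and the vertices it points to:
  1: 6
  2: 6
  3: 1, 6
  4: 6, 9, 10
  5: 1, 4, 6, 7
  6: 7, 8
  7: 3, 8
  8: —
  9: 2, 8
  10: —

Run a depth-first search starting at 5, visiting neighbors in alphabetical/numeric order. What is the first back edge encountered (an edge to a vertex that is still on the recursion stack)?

DFS from 5 (visiting neighbors in alphabetical/numeric order); mark gray on enter, black on exit:
5 gray
  1 gray
    6 gray
      7 gray
        3 gray
          3→1: 1 is gray → back edge
First back edge: 3 → 1.

3->1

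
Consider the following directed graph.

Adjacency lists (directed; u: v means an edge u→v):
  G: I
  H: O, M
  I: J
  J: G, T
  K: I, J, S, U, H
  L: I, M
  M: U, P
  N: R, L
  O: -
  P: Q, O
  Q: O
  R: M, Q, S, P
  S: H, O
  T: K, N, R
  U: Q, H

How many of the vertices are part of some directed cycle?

10

A vertex is on a directed cycle iff it belongs to a strongly connected component of size ≥ 2 (or has a self-loop).
The vertices on cycles are {G, H, I, J, K, L, M, N, T, U} — 10 in total.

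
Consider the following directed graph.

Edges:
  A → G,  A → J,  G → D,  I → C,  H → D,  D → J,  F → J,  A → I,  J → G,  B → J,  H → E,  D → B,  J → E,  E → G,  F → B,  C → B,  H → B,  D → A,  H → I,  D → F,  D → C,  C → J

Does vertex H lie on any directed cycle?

No

H lies on a cycle iff there is a path from H back to itself.
Exploring from H, it never reaches itself; equivalently, its strongly connected component is a singleton.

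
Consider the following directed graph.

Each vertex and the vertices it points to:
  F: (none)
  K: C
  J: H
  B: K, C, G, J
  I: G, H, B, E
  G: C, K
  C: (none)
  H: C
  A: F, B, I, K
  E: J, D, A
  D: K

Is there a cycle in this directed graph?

Yes

DFS with white/gray/black marking, starting from I:
I gray
  G gray
    C gray
    C black
    K gray
      K→C: C black — skip
    K black
  G black
  H gray
    H→C: C black — skip
  H black
  B gray
    B→K: K black — skip
    B→C: C black — skip
    B→G: G black — skip
    J gray
      J→H: H black — skip
    J black
  B black
  E gray
    E→J: J black — skip
    D gray
      D→K: K black — skip
    D black
    A gray
      F gray
      F black
      A→B: B black — skip
      A→I: I is gray → back edge
Back edge found, so a cycle exists: I → E → A → I.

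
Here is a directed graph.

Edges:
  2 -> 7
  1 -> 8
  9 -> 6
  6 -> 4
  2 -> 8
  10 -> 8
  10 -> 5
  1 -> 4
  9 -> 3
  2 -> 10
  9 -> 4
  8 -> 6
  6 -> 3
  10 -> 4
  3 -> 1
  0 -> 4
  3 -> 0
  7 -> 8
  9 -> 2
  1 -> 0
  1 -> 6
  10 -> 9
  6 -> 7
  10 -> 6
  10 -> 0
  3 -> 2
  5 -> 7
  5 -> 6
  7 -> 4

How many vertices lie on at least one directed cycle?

A vertex is on a directed cycle iff it belongs to a strongly connected component of size ≥ 2 (or has a self-loop).
The vertices on cycles are {1, 2, 3, 5, 6, 7, 8, 9, 10} — 9 in total.

9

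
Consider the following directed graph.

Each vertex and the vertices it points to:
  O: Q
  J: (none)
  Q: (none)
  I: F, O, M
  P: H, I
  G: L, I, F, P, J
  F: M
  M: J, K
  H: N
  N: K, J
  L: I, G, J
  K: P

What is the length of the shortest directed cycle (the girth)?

2

For each vertex v, BFS finds the shortest path from v back to v.
The shortest such closed walk is L → G → L, length 2.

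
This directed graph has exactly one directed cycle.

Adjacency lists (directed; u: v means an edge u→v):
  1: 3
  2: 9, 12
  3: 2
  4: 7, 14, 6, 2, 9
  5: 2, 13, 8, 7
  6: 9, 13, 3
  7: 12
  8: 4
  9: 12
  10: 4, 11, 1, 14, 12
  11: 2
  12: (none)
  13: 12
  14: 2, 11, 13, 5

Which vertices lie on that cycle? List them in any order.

4, 5, 8, 14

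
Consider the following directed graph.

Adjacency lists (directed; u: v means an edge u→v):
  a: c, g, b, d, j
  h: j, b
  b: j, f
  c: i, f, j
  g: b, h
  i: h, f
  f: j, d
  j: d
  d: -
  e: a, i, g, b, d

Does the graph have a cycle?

No

DFS with white/gray/black marking, starting from i:
i gray
  h gray
    j gray
      d gray
      d black
    j black
    b gray
      b→j: j black — skip
      f gray
        f→j: j black — skip
        f→d: d black — skip
      f black
    b black
  h black
  i→f: f black — skip
i black
a gray
  c gray
    c→i: i black — skip
    c→f: f black — skip
    c→j: j black — skip
  c black
  g gray
    g→b: b black — skip
    g→h: h black — skip
  g black
  a→b: b black — skip
  a→d: d black — skip
  a→j: j black — skip
a black
e gray
  e→a: a black — skip
  e→i: i black — skip
  e→g: g black — skip
  e→b: b black — skip
  e→d: d black — skip
e black
Every edge goes to a white or black vertex — no back edge, so the graph is acyclic.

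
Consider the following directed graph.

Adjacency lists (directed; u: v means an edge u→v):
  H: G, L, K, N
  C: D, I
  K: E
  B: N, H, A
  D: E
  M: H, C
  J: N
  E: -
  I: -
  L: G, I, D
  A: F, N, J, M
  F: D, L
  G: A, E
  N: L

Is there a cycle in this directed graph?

Yes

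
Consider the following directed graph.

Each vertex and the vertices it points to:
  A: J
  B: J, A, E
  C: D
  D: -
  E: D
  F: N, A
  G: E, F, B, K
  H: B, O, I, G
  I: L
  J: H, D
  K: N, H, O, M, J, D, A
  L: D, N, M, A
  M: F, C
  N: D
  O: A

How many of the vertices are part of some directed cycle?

11

A vertex is on a directed cycle iff it belongs to a strongly connected component of size ≥ 2 (or has a self-loop).
The vertices on cycles are {A, B, F, G, H, I, J, K, L, M, O} — 11 in total.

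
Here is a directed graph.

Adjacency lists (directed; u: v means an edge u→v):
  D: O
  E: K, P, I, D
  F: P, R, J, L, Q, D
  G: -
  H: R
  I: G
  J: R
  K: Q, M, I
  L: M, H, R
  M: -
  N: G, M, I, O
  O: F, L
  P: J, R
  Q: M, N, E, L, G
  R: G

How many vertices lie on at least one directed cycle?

7

A vertex is on a directed cycle iff it belongs to a strongly connected component of size ≥ 2 (or has a self-loop).
The vertices on cycles are {D, E, F, K, N, O, Q} — 7 in total.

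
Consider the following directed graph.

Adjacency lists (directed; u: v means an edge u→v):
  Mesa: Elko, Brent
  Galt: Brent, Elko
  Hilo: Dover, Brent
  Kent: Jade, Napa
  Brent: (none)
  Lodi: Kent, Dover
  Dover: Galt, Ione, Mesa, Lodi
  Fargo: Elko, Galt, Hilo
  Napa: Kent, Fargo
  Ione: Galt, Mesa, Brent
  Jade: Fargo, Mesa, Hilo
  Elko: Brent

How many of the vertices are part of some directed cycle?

7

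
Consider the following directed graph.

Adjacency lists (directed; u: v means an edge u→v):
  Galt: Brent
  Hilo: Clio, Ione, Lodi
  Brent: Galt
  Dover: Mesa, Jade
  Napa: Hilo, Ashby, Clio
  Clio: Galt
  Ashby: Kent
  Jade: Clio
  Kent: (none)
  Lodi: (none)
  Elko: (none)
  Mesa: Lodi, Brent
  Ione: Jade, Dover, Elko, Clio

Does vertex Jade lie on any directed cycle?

No

Jade lies on a cycle iff there is a path from Jade back to itself.
Exploring from Jade, it never reaches itself; equivalently, its strongly connected component is a singleton.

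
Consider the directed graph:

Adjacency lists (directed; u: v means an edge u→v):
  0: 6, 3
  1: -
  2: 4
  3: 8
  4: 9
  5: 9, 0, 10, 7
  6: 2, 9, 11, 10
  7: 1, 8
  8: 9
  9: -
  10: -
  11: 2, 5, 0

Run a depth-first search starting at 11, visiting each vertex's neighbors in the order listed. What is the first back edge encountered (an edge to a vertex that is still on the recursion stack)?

6→11

DFS from 11 (visiting each vertex's neighbors in the order listed); mark gray on enter, black on exit:
11 gray
  2 gray
    4 gray
      9 gray
      9 black
    4 black
  2 black
  5 gray
    5→9: 9 black — skip
    0 gray
      6 gray
        6→2: 2 black — skip
        6→9: 9 black — skip
        6→11: 11 is gray → back edge
First back edge: 6 → 11.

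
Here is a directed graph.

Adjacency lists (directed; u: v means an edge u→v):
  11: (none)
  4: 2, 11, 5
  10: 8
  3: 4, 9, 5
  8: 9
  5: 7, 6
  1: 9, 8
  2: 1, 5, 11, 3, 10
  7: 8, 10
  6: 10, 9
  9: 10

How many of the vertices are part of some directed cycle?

6

A vertex is on a directed cycle iff it belongs to a strongly connected component of size ≥ 2 (or has a self-loop).
The vertices on cycles are {2, 3, 4, 8, 9, 10} — 6 in total.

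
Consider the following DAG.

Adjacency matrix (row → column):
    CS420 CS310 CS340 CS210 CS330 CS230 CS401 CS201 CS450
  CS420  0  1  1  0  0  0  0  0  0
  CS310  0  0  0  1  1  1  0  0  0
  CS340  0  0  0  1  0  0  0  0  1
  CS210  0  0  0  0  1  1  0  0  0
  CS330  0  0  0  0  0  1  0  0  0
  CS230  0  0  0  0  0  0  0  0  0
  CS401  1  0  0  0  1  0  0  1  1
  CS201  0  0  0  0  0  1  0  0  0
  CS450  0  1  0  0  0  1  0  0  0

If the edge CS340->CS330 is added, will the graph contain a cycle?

Adding CS340→CS330 creates a cycle iff CS330 can already reach CS340.
Explore from CS330: no path reaches CS340. The graph stays acyclic.

No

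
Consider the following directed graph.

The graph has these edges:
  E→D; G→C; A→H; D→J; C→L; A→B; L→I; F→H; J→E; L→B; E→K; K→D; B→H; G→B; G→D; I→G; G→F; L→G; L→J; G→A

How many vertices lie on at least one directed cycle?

8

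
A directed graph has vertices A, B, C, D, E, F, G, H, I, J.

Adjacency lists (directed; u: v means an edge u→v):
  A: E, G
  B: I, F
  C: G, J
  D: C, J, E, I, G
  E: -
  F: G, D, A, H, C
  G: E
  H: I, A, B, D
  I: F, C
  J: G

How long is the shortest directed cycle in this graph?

3

For each vertex v, BFS finds the shortest path from v back to v.
The shortest such closed walk is H → I → F → H, length 3.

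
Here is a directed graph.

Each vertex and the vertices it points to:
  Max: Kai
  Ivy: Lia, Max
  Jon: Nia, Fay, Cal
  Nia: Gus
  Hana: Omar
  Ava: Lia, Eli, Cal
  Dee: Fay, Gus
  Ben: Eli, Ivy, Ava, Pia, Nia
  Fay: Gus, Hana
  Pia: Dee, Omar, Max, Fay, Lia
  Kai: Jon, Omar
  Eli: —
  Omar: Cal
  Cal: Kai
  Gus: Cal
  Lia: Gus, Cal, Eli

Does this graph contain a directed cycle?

Yes

DFS with white/gray/black marking, starting from Dee:
Dee gray
  Fay gray
    Gus gray
      Cal gray
        Kai gray
          Jon gray
            Nia gray
              Nia→Gus: Gus is gray → back edge
Back edge found, so a cycle exists: Gus → Cal → Kai → Jon → Nia → Gus.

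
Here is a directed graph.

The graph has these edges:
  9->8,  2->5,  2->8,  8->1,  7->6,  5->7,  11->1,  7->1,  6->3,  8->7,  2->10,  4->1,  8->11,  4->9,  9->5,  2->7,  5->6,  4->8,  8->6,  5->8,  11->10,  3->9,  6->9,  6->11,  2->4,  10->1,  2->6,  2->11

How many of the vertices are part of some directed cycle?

A vertex is on a directed cycle iff it belongs to a strongly connected component of size ≥ 2 (or has a self-loop).
The vertices on cycles are {3, 5, 6, 7, 8, 9} — 6 in total.

6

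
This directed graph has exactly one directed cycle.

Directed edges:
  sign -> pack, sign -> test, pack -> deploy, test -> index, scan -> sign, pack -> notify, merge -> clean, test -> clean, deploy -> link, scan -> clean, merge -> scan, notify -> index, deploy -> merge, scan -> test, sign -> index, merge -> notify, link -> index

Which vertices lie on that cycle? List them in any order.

pack, scan, sign, merge, deploy

DFS with gray/black marking from sign:
sign gray
  test gray
    index gray
    index black
    clean gray
    clean black
  test black
  sign→index: index black — skip
  pack gray
    notify gray
      notify→index: index black — skip
    notify black
    deploy gray
      link gray
        link→index: index black — skip
      link black
      merge gray
        merge→clean: clean black — skip
        scan gray
          scan→clean: clean black — skip
          scan→test: test black — skip
          scan→sign: sign is gray → back edge
Back edge closes the cycle sign → pack → deploy → merge → scan → sign; its vertices are {pack, scan, sign, merge, deploy}.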